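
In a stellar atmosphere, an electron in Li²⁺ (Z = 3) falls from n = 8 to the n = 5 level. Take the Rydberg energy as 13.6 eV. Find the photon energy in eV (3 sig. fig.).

2.98 eV

The Bohr energies scale as Z², so for Z = 3: E_n = −122.4/n² eV.
E_8 = −122.4/64 = −1.913 eV and E_5 = −122.4/25 = −4.896 eV.
The photon energy is |E_8 − E_5| = 2.98 eV.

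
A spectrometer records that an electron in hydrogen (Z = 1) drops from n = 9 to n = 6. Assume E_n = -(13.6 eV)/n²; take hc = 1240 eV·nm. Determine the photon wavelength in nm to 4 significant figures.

5908 nm

ΔE = 13.60 × (1/6² − 1/9²) = 13.60 × 0.01543 = 0.2099 eV.
λ = hc/ΔE = 1240 / 0.2099 = 5908 nm.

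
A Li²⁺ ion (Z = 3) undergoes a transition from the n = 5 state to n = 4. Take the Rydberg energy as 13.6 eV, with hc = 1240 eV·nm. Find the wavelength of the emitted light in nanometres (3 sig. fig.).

For Z = 3 the level energies scale as Z², so the effective Rydberg energy is 13.6 × 9 = 122.4 eV.
ΔE = 122.4 × (1/4² − 1/5²) = 122.4 × 0.02250 = 2.754 eV.
λ = hc/ΔE = 1240 / 2.754 = 450 nm.

450 nm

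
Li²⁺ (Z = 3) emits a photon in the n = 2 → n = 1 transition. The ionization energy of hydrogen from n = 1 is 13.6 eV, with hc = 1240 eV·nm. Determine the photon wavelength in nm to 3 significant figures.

13.5 nm

For Z = 3 the level energies scale as Z², so the effective Rydberg energy is 13.6 × 9 = 122.4 eV.
ΔE = 122.4 × (1/1² − 1/2²) = 122.4 × 0.7500 = 91.80 eV.
λ = hc/ΔE = 1240 / 91.80 = 13.5 nm.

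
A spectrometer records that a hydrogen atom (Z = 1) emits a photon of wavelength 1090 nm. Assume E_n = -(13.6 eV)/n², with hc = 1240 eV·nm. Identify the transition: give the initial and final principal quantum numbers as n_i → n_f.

n_i = 6, n_f = 3

The photon energy is ΔE = hc/λ = 1240 / 1090 = 1.138 eV.
With Z = 1, ΔE = 13.60 × (1/n_f² − 1/n_i²), so 1/n_f² − 1/n_i² = 0.08365.
Trying n_f = 3 gives 1/n_i² = 0.02746, i.e. n_i ≈ 6; this pair matches.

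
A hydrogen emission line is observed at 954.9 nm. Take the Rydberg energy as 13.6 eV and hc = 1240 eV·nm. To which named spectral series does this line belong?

ΔE = 1240/954.9 = 1.299 eV.
This matches 13.6 × (1/3² − 1/8²), so n_f = 3: the Paschen series.

Paschen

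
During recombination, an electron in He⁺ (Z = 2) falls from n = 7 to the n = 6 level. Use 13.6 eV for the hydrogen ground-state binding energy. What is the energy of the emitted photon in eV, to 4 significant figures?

0.4009 eV

The Bohr energies scale as Z², so for Z = 2: E_n = −54.40/n² eV.
E_7 = −54.40/49 = −1.110 eV and E_6 = −54.40/36 = −1.511 eV.
The photon energy is |E_7 − E_6| = 0.4009 eV.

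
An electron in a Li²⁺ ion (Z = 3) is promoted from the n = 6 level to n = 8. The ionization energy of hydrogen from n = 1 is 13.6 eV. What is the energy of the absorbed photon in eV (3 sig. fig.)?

The Bohr energies scale as Z², so for Z = 3: E_n = −122.4/n² eV.
E_8 = −122.4/64 = −1.913 eV and E_6 = −122.4/36 = −3.400 eV.
The photon energy is |E_8 − E_6| = 1.49 eV.

1.49 eV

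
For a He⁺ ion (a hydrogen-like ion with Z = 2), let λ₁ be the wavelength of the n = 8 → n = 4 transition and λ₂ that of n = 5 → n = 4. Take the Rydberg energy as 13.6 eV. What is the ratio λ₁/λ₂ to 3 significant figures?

0.480

λ ∝ 1/ΔE ∝ 1/(1/n_f² − 1/n_i²), and the Z² and hc factors cancel in the ratio.
λ₁/λ₂ = (1/4² − 1/5²)/(1/4² − 1/8²) = 0.02250/0.04688 = 0.480.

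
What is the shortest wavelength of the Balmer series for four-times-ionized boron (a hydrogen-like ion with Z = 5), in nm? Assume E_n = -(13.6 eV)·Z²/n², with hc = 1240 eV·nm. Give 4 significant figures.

The Balmer series has lower level n_f = 2; the series limit corresponds to n_i → ∞.
ΔE_max = 13.6 × 25 / 2² = 85.00 eV.
λ_min = 1240 / 85.00 = 14.59 nm.

14.59 nm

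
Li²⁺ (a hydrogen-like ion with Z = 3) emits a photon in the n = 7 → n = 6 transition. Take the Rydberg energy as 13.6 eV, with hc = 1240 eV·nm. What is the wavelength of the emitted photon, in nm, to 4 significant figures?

For Z = 3 the level energies scale as Z², so the effective Rydberg energy is 13.6 × 9 = 122.4 eV.
ΔE = 122.4 × (1/6² − 1/7²) = 122.4 × 0.007370 = 0.9020 eV.
λ = hc/ΔE = 1240 / 0.9020 = 1375 nm.

1375 nm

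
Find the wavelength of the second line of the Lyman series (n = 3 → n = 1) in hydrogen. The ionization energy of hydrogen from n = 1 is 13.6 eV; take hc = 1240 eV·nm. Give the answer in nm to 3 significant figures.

The Lyman series terminates on n_f = 1; the second line has n_i = 1+2 = 3.
ΔE = 13.60 × (1/1² − 1/3²) = 12.09 eV.
λ = 1240 / 12.09 = 103 nm.

103 nm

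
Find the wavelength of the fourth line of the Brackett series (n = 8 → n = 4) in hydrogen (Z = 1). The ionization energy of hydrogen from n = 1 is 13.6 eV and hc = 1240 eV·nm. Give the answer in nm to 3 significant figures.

1950 nm

The Brackett series terminates on n_f = 4; the fourth line has n_i = 4+4 = 8.
ΔE = 13.60 × (1/4² − 1/8²) = 0.6375 eV.
λ = 1240 / 0.6375 = 1950 nm.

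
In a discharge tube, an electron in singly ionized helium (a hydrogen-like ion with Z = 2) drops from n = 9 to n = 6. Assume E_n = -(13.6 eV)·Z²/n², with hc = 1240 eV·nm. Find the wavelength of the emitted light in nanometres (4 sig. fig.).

For Z = 2 the level energies scale as Z², so the effective Rydberg energy is 13.6 × 4 = 54.40 eV.
ΔE = 54.40 × (1/6² − 1/9²) = 54.40 × 0.01543 = 0.8395 eV.
λ = hc/ΔE = 1240 / 0.8395 = 1477 nm.

1477 nm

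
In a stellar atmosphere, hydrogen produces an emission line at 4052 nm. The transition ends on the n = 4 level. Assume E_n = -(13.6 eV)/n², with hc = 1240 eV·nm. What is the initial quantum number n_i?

n_i = 5

The photon energy is ΔE = hc/λ = 1240 / 4052 = 0.3060 eV.
With Z = 1, ΔE = 13.60 × (1/n_f² − 1/n_i²), so 1/n_f² − 1/n_i² = 0.02250.
With n_f = 4: 1/n_i² = 1/16 − 0.02250 = 0.04000, so n_i ≈ 5.00.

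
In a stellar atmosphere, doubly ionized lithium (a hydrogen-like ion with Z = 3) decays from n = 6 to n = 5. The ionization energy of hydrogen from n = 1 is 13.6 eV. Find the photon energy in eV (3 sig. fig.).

1.50 eV

The Bohr energies scale as Z², so for Z = 3: E_n = −122.4/n² eV.
E_6 = −122.4/36 = −3.400 eV and E_5 = −122.4/25 = −4.896 eV.
The photon energy is |E_6 − E_5| = 1.50 eV.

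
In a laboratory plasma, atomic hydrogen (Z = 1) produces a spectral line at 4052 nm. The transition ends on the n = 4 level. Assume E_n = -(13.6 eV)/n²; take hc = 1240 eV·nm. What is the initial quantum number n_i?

The photon energy is ΔE = hc/λ = 1240 / 4052 = 0.3060 eV.
With Z = 1, ΔE = 13.60 × (1/n_f² − 1/n_i²), so 1/n_f² − 1/n_i² = 0.02250.
With n_f = 4: 1/n_i² = 1/16 − 0.02250 = 0.04000, so n_i ≈ 5.00.

n_i = 5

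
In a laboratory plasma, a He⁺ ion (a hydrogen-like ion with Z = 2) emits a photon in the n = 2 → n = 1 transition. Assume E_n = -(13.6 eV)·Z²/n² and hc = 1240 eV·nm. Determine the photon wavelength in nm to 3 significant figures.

For Z = 2 the level energies scale as Z², so the effective Rydberg energy is 13.6 × 4 = 54.40 eV.
ΔE = 54.40 × (1/1² − 1/2²) = 54.40 × 0.7500 = 40.80 eV.
λ = hc/ΔE = 1240 / 40.80 = 30.4 nm.

30.4 nm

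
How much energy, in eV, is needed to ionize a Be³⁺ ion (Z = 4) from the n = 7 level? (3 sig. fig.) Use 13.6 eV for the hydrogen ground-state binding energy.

E_n = −13.6 Z²/n² = −217.6/n² eV for Z = 4.
E_7 = −217.6/49 = −4.44 eV, so ionization (to E = 0) requires 4.44 eV.

4.44 eV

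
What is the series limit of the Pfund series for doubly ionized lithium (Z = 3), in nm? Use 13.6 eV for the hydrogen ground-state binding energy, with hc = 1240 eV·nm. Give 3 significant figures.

The Pfund series has lower level n_f = 5; the series limit corresponds to n_i → ∞.
ΔE_max = 13.6 × 9 / 5² = 4.896 eV.
λ_min = 1240 / 4.896 = 253 nm.

253 nm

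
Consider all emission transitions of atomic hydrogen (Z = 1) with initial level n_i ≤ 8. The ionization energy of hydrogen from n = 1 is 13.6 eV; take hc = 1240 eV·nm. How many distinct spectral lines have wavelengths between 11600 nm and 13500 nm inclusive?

Enumerate all n_i → n_f pairs with 1 ≤ n_f < n_i ≤ 8 and compute λ = 1240 / [13.6·1·(1/n_f² − 1/n_i²)].
Lines falling in [11600, 13500] nm: 7→6 (12370 nm).

1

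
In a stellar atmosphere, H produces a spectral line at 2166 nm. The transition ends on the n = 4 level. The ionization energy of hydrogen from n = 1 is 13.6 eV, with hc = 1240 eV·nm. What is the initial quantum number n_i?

The photon energy is ΔE = hc/λ = 1240 / 2166 = 0.5725 eV.
With Z = 1, ΔE = 13.60 × (1/n_f² − 1/n_i²), so 1/n_f² − 1/n_i² = 0.04209.
With n_f = 4: 1/n_i² = 1/16 − 0.04209 = 0.02041, so n_i ≈ 7.00.

n_i = 7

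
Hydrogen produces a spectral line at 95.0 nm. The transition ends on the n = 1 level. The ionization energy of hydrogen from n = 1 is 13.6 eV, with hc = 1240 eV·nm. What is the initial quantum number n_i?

The photon energy is ΔE = hc/λ = 1240 / 95.0 = 13.05 eV.
With Z = 1, ΔE = 13.60 × (1/n_f² − 1/n_i²), so 1/n_f² − 1/n_i² = 0.9598.
With n_f = 1: 1/n_i² = 1/1 − 0.9598 = 0.04025, so n_i ≈ 4.98.

n_i = 5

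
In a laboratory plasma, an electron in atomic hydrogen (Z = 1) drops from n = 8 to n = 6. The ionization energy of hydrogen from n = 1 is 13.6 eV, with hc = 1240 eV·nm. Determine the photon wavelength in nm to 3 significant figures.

7500 nm

ΔE = 13.60 × (1/6² − 1/8²) = 13.60 × 0.01215 = 0.1653 eV.
λ = hc/ΔE = 1240 / 0.1653 = 7500 nm.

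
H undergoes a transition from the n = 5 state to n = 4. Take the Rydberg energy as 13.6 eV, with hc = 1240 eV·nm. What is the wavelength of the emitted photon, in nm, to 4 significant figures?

ΔE = 13.60 × (1/4² − 1/5²) = 13.60 × 0.02250 = 0.3060 eV.
λ = hc/ΔE = 1240 / 0.3060 = 4052 nm.
This line belongs to the Brackett series.

4052 nm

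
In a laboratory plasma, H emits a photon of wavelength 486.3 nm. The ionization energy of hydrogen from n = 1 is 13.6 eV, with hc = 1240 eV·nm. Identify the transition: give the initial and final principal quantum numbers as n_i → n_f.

n_i = 4, n_f = 2

The photon energy is ΔE = hc/λ = 1240 / 486.3 = 2.550 eV.
With Z = 1, ΔE = 13.60 × (1/n_f² − 1/n_i²), so 1/n_f² − 1/n_i² = 0.1875.
Trying n_f = 2 gives 1/n_i² = 0.06251, i.e. n_i ≈ 4; this pair matches.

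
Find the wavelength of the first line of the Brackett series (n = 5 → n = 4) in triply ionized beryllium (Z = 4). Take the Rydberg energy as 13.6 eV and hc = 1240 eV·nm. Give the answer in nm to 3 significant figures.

253 nm

The Brackett series terminates on n_f = 4; the first line has n_i = 4+1 = 5.
ΔE = 217.6 × (1/4² − 1/5²) = 4.896 eV.
λ = 1240 / 4.896 = 253 nm.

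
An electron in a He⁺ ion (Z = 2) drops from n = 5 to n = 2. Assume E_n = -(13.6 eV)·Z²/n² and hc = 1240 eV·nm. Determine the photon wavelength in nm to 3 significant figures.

109 nm

For Z = 2 the level energies scale as Z², so the effective Rydberg energy is 13.6 × 4 = 54.40 eV.
ΔE = 54.40 × (1/2² − 1/5²) = 54.40 × 0.2100 = 11.42 eV.
λ = hc/ΔE = 1240 / 11.42 = 109 nm.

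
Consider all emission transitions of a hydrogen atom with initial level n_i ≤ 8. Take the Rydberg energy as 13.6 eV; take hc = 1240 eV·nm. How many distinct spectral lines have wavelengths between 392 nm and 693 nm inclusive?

Enumerate all n_i → n_f pairs with 1 ≤ n_f < n_i ≤ 8 and compute λ = 1240 / [13.6·1·(1/n_f² − 1/n_i²)].
Lines falling in [392, 693] nm: 7→2 (397.1 nm), 6→2 (410.3 nm), 5→2 (434.2 nm), 4→2 (486.3 nm), 3→2 (656.5 nm).

5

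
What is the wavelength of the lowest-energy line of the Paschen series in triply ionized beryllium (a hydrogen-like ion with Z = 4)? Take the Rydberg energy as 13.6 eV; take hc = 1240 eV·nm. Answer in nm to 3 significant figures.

117 nm

The Paschen series terminates on n_f = 3; the first line has n_i = 3+1 = 4.
ΔE = 217.6 × (1/3² − 1/4²) = 10.58 eV.
λ = 1240 / 10.58 = 117 nm.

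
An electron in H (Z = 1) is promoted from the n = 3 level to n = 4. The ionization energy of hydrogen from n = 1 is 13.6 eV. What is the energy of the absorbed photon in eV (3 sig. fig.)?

E_4 = −13.60/16 = −0.8500 eV and E_3 = −13.60/9 = −1.511 eV.
The photon energy is |E_4 − E_3| = 0.661 eV.

0.661 eV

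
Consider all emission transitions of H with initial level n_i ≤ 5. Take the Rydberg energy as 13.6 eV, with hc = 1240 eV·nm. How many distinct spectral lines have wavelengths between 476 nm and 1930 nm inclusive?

Enumerate all n_i → n_f pairs with 1 ≤ n_f < n_i ≤ 5 and compute λ = 1240 / [13.6·1·(1/n_f² − 1/n_i²)].
Lines falling in [476, 1930] nm: 4→2 (486.3 nm), 3→2 (656.5 nm), 5→3 (1282 nm), 4→3 (1876 nm).

4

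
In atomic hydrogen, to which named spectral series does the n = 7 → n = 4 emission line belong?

Brackett

The series is set by the lower level: n_f = 4 is the Brackett series.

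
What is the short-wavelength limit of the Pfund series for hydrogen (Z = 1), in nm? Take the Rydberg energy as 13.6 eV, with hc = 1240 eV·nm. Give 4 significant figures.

The Pfund series has lower level n_f = 5; the series limit corresponds to n_i → ∞.
ΔE_max = 13.6 × 1 / 5² = 0.5440 eV.
λ_min = 1240 / 0.5440 = 2279 nm.

2279 nm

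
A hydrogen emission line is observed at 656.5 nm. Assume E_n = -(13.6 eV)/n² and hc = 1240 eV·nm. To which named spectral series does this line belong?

ΔE = 1240/656.5 = 1.889 eV.
This matches 13.6 × (1/2² − 1/3²), so n_f = 2: the Balmer series.

Balmer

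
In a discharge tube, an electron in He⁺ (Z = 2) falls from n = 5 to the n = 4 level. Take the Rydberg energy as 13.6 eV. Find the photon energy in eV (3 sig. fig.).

1.22 eV

The Bohr energies scale as Z², so for Z = 2: E_n = −54.40/n² eV.
E_5 = −54.40/25 = −2.176 eV and E_4 = −54.40/16 = −3.400 eV.
The photon energy is |E_5 − E_4| = 1.22 eV.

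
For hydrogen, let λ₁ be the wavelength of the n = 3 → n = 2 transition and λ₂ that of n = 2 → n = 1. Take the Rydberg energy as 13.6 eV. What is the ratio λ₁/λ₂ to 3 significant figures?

5.40

λ ∝ 1/ΔE ∝ 1/(1/n_f² − 1/n_i²), and the Z² and hc factors cancel in the ratio.
λ₁/λ₂ = (1/1² − 1/2²)/(1/2² − 1/3²) = 0.7500/0.1389 = 5.40.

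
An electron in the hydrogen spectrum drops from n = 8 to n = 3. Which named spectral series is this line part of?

Paschen

The series is set by the lower level: n_f = 3 is the Paschen series.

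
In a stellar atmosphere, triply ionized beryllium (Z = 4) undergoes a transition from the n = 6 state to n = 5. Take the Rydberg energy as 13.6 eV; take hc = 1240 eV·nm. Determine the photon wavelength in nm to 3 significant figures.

466 nm

For Z = 4 the level energies scale as Z², so the effective Rydberg energy is 13.6 × 16 = 217.6 eV.
ΔE = 217.6 × (1/5² − 1/6²) = 217.6 × 0.01222 = 2.660 eV.
λ = hc/ΔE = 1240 / 2.660 = 466 nm.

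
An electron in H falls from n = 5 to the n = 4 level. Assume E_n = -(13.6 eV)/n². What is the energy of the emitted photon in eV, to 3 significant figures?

0.306 eV

E_5 = −13.60/25 = −0.5440 eV and E_4 = −13.60/16 = −0.8500 eV.
The photon energy is |E_5 − E_4| = 0.306 eV.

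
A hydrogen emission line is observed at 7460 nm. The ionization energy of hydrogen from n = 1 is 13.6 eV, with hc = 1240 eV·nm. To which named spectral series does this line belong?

ΔE = 1240/7460 = 0.1662 eV.
This matches 13.6 × (1/5² − 1/6²), so n_f = 5: the Pfund series.

Pfund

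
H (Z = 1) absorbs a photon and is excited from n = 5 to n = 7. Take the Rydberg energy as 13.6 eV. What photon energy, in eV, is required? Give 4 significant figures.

0.2664 eV

E_7 = −13.60/49 = −0.2776 eV and E_5 = −13.60/25 = −0.5440 eV.
The photon energy is |E_7 − E_5| = 0.2664 eV.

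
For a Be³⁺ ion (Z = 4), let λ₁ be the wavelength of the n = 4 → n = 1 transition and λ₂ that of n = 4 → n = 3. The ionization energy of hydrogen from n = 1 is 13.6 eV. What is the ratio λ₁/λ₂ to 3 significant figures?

λ ∝ 1/ΔE ∝ 1/(1/n_f² − 1/n_i²), and the Z² and hc factors cancel in the ratio.
λ₁/λ₂ = (1/3² − 1/4²)/(1/1² − 1/4²) = 0.04861/0.9375 = 0.0519.

0.0519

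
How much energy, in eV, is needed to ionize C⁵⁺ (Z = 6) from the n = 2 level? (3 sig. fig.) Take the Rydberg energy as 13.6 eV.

E_n = −13.6 Z²/n² = −489.6/n² eV for Z = 6.
E_2 = −489.6/4 = −122 eV, so ionization (to E = 0) requires 122 eV.

122 eV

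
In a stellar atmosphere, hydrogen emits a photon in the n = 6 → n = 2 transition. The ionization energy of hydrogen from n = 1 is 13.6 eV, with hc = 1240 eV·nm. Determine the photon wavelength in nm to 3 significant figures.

ΔE = 13.60 × (1/2² − 1/6²) = 13.60 × 0.2222 = 3.022 eV.
λ = hc/ΔE = 1240 / 3.022 = 410 nm.

410 nm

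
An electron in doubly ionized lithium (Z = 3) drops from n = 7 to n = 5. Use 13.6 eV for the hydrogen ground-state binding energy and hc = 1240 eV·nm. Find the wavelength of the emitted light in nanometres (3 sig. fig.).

For Z = 3 the level energies scale as Z², so the effective Rydberg energy is 13.6 × 9 = 122.4 eV.
ΔE = 122.4 × (1/5² − 1/7²) = 122.4 × 0.01959 = 2.398 eV.
λ = hc/ΔE = 1240 / 2.398 = 517 nm.

517 nm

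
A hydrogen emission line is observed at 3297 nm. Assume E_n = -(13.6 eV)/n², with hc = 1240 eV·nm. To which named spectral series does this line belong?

ΔE = 1240/3297 = 0.3761 eV.
This matches 13.6 × (1/5² − 1/9²), so n_f = 5: the Pfund series.

Pfund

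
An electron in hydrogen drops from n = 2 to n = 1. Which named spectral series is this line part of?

Lyman

The series is set by the lower level: n_f = 1 is the Lyman series.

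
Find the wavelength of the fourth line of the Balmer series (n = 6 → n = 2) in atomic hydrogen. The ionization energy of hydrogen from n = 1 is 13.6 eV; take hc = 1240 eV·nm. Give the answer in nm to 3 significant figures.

The Balmer series terminates on n_f = 2; the fourth line has n_i = 2+4 = 6.
ΔE = 13.60 × (1/2² − 1/6²) = 3.022 eV.
λ = 1240 / 3.022 = 410 nm.

410 nm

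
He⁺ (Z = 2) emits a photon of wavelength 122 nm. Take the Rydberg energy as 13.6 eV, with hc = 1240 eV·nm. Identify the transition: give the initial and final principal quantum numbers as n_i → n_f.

n_i = 4, n_f = 2

The photon energy is ΔE = hc/λ = 1240 / 122 = 10.16 eV.
With Z = 2, ΔE = 54.40 × (1/n_f² − 1/n_i²), so 1/n_f² − 1/n_i² = 0.1868.
Trying n_f = 2 gives 1/n_i² = 0.06316, i.e. n_i ≈ 4; this pair matches.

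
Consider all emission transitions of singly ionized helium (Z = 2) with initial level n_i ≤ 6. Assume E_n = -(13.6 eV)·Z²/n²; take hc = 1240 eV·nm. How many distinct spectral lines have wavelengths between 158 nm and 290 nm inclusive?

Enumerate all n_i → n_f pairs with 1 ≤ n_f < n_i ≤ 6 and compute λ = 1240 / [13.6·4·(1/n_f² − 1/n_i²)].
Lines falling in [158, 290] nm: 3→2 (164.1 nm), 6→3 (273.5 nm).

2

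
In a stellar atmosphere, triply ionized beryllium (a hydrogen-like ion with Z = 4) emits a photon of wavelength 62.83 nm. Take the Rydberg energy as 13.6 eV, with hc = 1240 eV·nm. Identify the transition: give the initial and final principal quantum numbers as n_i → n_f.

n_i = 7, n_f = 3

The photon energy is ΔE = hc/λ = 1240 / 62.83 = 19.74 eV.
With Z = 4, ΔE = 217.6 × (1/n_f² − 1/n_i²), so 1/n_f² − 1/n_i² = 0.09070.
Trying n_f = 3 gives 1/n_i² = 0.02041, i.e. n_i ≈ 7; this pair matches.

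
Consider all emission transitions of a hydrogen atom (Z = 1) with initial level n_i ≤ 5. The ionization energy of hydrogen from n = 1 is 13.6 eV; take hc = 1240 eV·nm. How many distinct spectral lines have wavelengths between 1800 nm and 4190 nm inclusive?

Enumerate all n_i → n_f pairs with 1 ≤ n_f < n_i ≤ 5 and compute λ = 1240 / [13.6·1·(1/n_f² − 1/n_i²)].
Lines falling in [1800, 4190] nm: 4→3 (1876 nm), 5→4 (4052 nm).

2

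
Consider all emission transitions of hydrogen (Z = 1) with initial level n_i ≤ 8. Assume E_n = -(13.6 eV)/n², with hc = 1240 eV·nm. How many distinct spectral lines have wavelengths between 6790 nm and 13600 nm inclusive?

Enumerate all n_i → n_f pairs with 1 ≤ n_f < n_i ≤ 8 and compute λ = 1240 / [13.6·1·(1/n_f² − 1/n_i²)].
Lines falling in [6790, 13600] nm: 6→5 (7460 nm), 8→6 (7503 nm), 7→6 (12370 nm).

3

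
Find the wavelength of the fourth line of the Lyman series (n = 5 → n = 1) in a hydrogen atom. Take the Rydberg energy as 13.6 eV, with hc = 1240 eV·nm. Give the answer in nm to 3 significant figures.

The Lyman series terminates on n_f = 1; the fourth line has n_i = 1+4 = 5.
ΔE = 13.60 × (1/1² − 1/5²) = 13.06 eV.
λ = 1240 / 13.06 = 95.0 nm.

95.0 nm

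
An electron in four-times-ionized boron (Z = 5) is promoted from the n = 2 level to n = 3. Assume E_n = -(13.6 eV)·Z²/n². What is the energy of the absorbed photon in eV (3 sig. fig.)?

47.2 eV

The Bohr energies scale as Z², so for Z = 5: E_n = −340.0/n² eV.
E_3 = −340.0/9 = −37.78 eV and E_2 = −340.0/4 = −85.00 eV.
The photon energy is |E_3 − E_2| = 47.2 eV.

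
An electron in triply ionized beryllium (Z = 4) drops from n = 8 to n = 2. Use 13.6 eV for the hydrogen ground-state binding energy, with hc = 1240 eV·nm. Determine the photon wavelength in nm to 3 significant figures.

24.3 nm

For Z = 4 the level energies scale as Z², so the effective Rydberg energy is 13.6 × 16 = 217.6 eV.
ΔE = 217.6 × (1/2² − 1/8²) = 217.6 × 0.2344 = 51.00 eV.
λ = hc/ΔE = 1240 / 51.00 = 24.3 nm.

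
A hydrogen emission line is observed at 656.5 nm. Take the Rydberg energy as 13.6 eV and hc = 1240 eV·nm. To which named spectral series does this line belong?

Balmer

ΔE = 1240/656.5 = 1.889 eV.
This matches 13.6 × (1/2² − 1/3²), so n_f = 2: the Balmer series.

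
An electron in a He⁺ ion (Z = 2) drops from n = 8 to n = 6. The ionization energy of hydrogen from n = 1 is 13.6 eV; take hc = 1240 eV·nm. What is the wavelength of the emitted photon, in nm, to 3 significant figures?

1880 nm

For Z = 2 the level energies scale as Z², so the effective Rydberg energy is 13.6 × 4 = 54.40 eV.
ΔE = 54.40 × (1/6² − 1/8²) = 54.40 × 0.01215 = 0.6611 eV.
λ = hc/ΔE = 1240 / 0.6611 = 1880 nm.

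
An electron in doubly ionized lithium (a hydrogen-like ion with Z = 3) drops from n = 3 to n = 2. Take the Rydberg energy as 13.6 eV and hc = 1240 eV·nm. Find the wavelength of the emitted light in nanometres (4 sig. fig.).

72.94 nm

For Z = 3 the level energies scale as Z², so the effective Rydberg energy is 13.6 × 9 = 122.4 eV.
ΔE = 122.4 × (1/2² − 1/3²) = 122.4 × 0.1389 = 17.00 eV.
λ = hc/ΔE = 1240 / 17.00 = 72.94 nm.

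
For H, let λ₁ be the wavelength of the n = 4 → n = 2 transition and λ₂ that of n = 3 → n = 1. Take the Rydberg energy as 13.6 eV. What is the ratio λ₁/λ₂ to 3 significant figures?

4.74

λ ∝ 1/ΔE ∝ 1/(1/n_f² − 1/n_i²), and the Z² and hc factors cancel in the ratio.
λ₁/λ₂ = (1/1² − 1/3²)/(1/2² − 1/4²) = 0.8889/0.1875 = 4.74.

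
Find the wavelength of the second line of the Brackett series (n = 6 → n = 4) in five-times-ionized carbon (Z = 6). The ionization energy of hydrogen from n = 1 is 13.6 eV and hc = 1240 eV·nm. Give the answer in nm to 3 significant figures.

The Brackett series terminates on n_f = 4; the second line has n_i = 4+2 = 6.
ΔE = 489.6 × (1/4² − 1/6²) = 17.00 eV.
λ = 1240 / 17.00 = 72.9 nm.

72.9 nm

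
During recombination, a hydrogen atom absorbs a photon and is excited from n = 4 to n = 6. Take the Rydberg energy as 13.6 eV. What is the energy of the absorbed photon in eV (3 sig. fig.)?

E_6 = −13.60/36 = −0.3778 eV and E_4 = −13.60/16 = −0.8500 eV.
The photon energy is |E_6 − E_4| = 0.472 eV.

0.472 eV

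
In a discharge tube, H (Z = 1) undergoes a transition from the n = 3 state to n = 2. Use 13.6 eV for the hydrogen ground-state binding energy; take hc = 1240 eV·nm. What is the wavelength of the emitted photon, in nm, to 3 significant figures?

656 nm

ΔE = 13.60 × (1/2² − 1/3²) = 13.60 × 0.1389 = 1.889 eV.
λ = hc/ΔE = 1240 / 1.889 = 656 nm.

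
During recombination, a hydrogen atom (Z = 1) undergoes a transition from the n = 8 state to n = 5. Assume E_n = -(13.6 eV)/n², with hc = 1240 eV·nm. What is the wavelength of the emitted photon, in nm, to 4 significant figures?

ΔE = 13.60 × (1/5² − 1/8²) = 13.60 × 0.02438 = 0.3315 eV.
λ = hc/ΔE = 1240 / 0.3315 = 3741 nm.
This line belongs to the Pfund series.

3741 nm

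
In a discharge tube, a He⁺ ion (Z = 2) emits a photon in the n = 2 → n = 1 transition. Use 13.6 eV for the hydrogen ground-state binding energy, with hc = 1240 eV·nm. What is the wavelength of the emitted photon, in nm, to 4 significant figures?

For Z = 2 the level energies scale as Z², so the effective Rydberg energy is 13.6 × 4 = 54.40 eV.
ΔE = 54.40 × (1/1² − 1/2²) = 54.40 × 0.7500 = 40.80 eV.
λ = hc/ΔE = 1240 / 40.80 = 30.39 nm.

30.39 nm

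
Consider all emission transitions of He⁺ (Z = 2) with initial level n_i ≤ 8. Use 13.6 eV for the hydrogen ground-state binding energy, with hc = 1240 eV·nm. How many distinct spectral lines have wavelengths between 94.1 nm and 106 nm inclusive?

Enumerate all n_i → n_f pairs with 1 ≤ n_f < n_i ≤ 8 and compute λ = 1240 / [13.6·4·(1/n_f² − 1/n_i²)].
Lines falling in [94.1, 106] nm: 8→2 (97.25 nm), 7→2 (99.28 nm), 6→2 (102.6 nm).

3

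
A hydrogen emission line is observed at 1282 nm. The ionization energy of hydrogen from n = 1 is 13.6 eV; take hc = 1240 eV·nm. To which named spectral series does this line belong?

Paschen

ΔE = 1240/1282 = 0.9672 eV.
This matches 13.6 × (1/3² − 1/5²), so n_f = 3: the Paschen series.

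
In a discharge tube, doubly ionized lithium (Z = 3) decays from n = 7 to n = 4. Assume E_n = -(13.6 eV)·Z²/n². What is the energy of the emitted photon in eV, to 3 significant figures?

The Bohr energies scale as Z², so for Z = 3: E_n = −122.4/n² eV.
E_7 = −122.4/49 = −2.498 eV and E_4 = −122.4/16 = −7.650 eV.
The photon energy is |E_7 − E_4| = 5.15 eV.

5.15 eV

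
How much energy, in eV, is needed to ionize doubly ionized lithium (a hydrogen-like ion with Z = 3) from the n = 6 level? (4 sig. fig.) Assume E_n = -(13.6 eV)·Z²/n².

E_n = −13.6 Z²/n² = −122.4/n² eV for Z = 3.
E_6 = −122.4/36 = −3.400 eV, so ionization (to E = 0) requires 3.400 eV.

3.400 eV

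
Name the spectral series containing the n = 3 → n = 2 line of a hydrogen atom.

Balmer

The series is set by the lower level: n_f = 2 is the Balmer series.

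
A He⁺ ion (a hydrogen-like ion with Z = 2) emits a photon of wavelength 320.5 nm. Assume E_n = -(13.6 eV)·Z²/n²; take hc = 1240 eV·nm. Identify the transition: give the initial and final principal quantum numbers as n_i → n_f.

The photon energy is ΔE = hc/λ = 1240 / 320.5 = 3.869 eV.
With Z = 2, ΔE = 54.40 × (1/n_f² − 1/n_i²), so 1/n_f² − 1/n_i² = 0.07112.
Trying n_f = 3 gives 1/n_i² = 0.03999, i.e. n_i ≈ 5; this pair matches.

n_i = 5, n_f = 3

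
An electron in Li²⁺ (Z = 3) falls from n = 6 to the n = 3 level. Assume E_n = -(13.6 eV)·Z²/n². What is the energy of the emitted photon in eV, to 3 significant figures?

10.2 eV

The Bohr energies scale as Z², so for Z = 3: E_n = −122.4/n² eV.
E_6 = −122.4/36 = −3.400 eV and E_3 = −122.4/9 = −13.60 eV.
The photon energy is |E_6 − E_3| = 10.2 eV.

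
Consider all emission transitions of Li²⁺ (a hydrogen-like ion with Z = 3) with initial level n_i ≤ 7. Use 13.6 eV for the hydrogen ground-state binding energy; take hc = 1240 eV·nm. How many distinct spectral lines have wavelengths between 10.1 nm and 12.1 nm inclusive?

5

Enumerate all n_i → n_f pairs with 1 ≤ n_f < n_i ≤ 7 and compute λ = 1240 / [13.6·9·(1/n_f² − 1/n_i²)].
Lines falling in [10.1, 12.1] nm: 7→1 (10.34 nm), 6→1 (10.42 nm), 5→1 (10.55 nm), 4→1 (10.81 nm), 3→1 (11.40 nm).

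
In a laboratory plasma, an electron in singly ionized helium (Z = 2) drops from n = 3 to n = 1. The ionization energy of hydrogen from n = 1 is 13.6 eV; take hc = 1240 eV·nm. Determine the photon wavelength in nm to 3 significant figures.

For Z = 2 the level energies scale as Z², so the effective Rydberg energy is 13.6 × 4 = 54.40 eV.
ΔE = 54.40 × (1/1² − 1/3²) = 54.40 × 0.8889 = 48.36 eV.
λ = hc/ΔE = 1240 / 48.36 = 25.6 nm.

25.6 nm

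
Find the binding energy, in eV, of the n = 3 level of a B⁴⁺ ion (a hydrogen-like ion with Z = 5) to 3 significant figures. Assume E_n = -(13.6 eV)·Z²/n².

E_n = −13.6 Z²/n² = −340.0/n² eV for Z = 5.
E_3 = −340.0/9 = −37.8 eV, so ionization (to E = 0) requires 37.8 eV.

37.8 eV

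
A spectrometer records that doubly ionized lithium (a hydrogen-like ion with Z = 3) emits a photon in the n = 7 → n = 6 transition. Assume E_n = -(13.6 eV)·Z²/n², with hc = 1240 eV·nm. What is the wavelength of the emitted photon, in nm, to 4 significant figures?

1375 nm

For Z = 3 the level energies scale as Z², so the effective Rydberg energy is 13.6 × 9 = 122.4 eV.
ΔE = 122.4 × (1/6² − 1/7²) = 122.4 × 0.007370 = 0.9020 eV.
λ = hc/ΔE = 1240 / 0.9020 = 1375 nm.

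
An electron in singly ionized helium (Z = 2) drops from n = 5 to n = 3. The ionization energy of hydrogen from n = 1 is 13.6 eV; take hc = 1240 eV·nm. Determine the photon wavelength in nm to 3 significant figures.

For Z = 2 the level energies scale as Z², so the effective Rydberg energy is 13.6 × 4 = 54.40 eV.
ΔE = 54.40 × (1/3² − 1/5²) = 54.40 × 0.07111 = 3.868 eV.
λ = hc/ΔE = 1240 / 3.868 = 321 nm.

321 nm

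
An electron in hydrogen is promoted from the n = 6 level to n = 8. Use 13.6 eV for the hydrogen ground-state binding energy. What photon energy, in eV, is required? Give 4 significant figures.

0.1653 eV

E_8 = −13.60/64 = −0.2125 eV and E_6 = −13.60/36 = −0.3778 eV.
The photon energy is |E_8 − E_6| = 0.1653 eV.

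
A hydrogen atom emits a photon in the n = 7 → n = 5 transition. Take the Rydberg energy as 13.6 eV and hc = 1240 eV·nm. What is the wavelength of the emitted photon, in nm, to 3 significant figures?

4650 nm

ΔE = 13.60 × (1/5² − 1/7²) = 13.60 × 0.01959 = 0.2664 eV.
λ = hc/ΔE = 1240 / 0.2664 = 4650 nm.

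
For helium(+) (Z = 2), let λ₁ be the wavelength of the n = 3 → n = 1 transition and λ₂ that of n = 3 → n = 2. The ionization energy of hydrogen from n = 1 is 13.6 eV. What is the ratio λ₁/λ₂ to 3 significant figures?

λ ∝ 1/ΔE ∝ 1/(1/n_f² − 1/n_i²), and the Z² and hc factors cancel in the ratio.
λ₁/λ₂ = (1/2² − 1/3²)/(1/1² − 1/3²) = 0.1389/0.8889 = 0.156.

0.156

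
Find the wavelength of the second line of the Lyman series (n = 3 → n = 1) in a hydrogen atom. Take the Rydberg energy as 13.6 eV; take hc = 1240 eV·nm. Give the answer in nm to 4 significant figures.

102.6 nm

The Lyman series terminates on n_f = 1; the second line has n_i = 1+2 = 3.
ΔE = 13.60 × (1/1² − 1/3²) = 12.09 eV.
λ = 1240 / 12.09 = 102.6 nm.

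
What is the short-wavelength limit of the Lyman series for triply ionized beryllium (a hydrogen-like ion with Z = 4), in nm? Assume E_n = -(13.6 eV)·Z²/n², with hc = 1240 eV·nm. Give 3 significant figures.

The Lyman series has lower level n_f = 1; the series limit corresponds to n_i → ∞.
ΔE_max = 13.6 × 16 / 1² = 217.6 eV.
λ_min = 1240 / 217.6 = 5.70 nm.

5.70 nm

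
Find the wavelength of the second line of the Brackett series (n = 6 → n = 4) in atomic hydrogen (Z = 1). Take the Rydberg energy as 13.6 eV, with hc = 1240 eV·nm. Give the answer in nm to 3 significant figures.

The Brackett series terminates on n_f = 4; the second line has n_i = 4+2 = 6.
ΔE = 13.60 × (1/4² − 1/6²) = 0.4722 eV.
λ = 1240 / 0.4722 = 2630 nm.

2630 nm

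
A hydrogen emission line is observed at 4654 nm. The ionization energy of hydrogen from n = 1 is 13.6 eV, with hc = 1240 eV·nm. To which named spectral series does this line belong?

ΔE = 1240/4654 = 0.2664 eV.
This matches 13.6 × (1/5² − 1/7²), so n_f = 5: the Pfund series.

Pfund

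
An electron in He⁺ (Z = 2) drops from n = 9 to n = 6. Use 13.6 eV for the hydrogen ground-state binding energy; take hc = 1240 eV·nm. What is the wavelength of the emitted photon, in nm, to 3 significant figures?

1480 nm

For Z = 2 the level energies scale as Z², so the effective Rydberg energy is 13.6 × 4 = 54.40 eV.
ΔE = 54.40 × (1/6² − 1/9²) = 54.40 × 0.01543 = 0.8395 eV.
λ = hc/ΔE = 1240 / 0.8395 = 1480 nm.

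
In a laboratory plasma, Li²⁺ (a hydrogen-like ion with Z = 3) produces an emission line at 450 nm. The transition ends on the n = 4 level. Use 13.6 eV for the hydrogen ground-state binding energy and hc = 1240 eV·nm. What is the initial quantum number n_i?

n_i = 5

The photon energy is ΔE = hc/λ = 1240 / 450 = 2.756 eV.
With Z = 3, ΔE = 122.4 × (1/n_f² − 1/n_i²), so 1/n_f² − 1/n_i² = 0.02251.
With n_f = 4: 1/n_i² = 1/16 − 0.02251 = 0.03999, so n_i ≈ 5.00.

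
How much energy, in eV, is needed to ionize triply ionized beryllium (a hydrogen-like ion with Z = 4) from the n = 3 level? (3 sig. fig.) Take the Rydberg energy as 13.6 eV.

E_n = −13.6 Z²/n² = −217.6/n² eV for Z = 4.
E_3 = −217.6/9 = −24.2 eV, so ionization (to E = 0) requires 24.2 eV.

24.2 eV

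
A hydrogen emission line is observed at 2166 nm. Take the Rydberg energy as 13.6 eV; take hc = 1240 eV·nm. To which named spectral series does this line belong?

Brackett

ΔE = 1240/2166 = 0.5725 eV.
This matches 13.6 × (1/4² − 1/7²), so n_f = 4: the Brackett series.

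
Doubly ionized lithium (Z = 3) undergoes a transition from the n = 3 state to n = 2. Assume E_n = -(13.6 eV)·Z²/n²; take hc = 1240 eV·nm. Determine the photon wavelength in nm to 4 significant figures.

For Z = 3 the level energies scale as Z², so the effective Rydberg energy is 13.6 × 9 = 122.4 eV.
ΔE = 122.4 × (1/2² − 1/3²) = 122.4 × 0.1389 = 17.00 eV.
λ = hc/ΔE = 1240 / 17.00 = 72.94 nm.

72.94 nm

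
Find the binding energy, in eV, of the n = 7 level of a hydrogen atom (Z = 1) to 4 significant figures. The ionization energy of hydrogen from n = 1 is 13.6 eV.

0.2776 eV

E_7 = −13.60/49 = −0.2776 eV, so ionization (to E = 0) requires 0.2776 eV.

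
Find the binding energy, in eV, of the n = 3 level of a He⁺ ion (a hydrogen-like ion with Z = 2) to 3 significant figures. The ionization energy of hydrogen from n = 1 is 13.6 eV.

E_n = −13.6 Z²/n² = −54.40/n² eV for Z = 2.
E_3 = −54.40/9 = −6.04 eV, so ionization (to E = 0) requires 6.04 eV.

6.04 eV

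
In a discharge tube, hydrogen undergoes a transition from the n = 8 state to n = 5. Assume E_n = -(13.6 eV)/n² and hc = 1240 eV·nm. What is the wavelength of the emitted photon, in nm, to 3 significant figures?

3740 nm

ΔE = 13.60 × (1/5² − 1/8²) = 13.60 × 0.02438 = 0.3315 eV.
λ = hc/ΔE = 1240 / 0.3315 = 3740 nm.
This line belongs to the Pfund series.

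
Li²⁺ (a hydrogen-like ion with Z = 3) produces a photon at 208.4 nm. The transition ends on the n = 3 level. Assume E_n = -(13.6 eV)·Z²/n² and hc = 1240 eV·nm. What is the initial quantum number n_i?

The photon energy is ΔE = hc/λ = 1240 / 208.4 = 5.950 eV.
With Z = 3, ΔE = 122.4 × (1/n_f² − 1/n_i²), so 1/n_f² − 1/n_i² = 0.04861.
With n_f = 3: 1/n_i² = 1/9 − 0.04861 = 0.06250, so n_i ≈ 4.00.

n_i = 4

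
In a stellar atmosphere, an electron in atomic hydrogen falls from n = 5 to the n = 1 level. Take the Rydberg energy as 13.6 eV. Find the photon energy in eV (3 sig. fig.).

13.1 eV

E_5 = −13.60/25 = −0.5440 eV and E_1 = −13.60/1 = −13.60 eV.
The photon energy is |E_5 − E_1| = 13.1 eV.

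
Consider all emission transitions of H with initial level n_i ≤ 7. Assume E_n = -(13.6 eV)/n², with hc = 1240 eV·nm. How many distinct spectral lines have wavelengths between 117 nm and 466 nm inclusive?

Enumerate all n_i → n_f pairs with 1 ≤ n_f < n_i ≤ 7 and compute λ = 1240 / [13.6·1·(1/n_f² − 1/n_i²)].
Lines falling in [117, 466] nm: 2→1 (121.6 nm), 7→2 (397.1 nm), 6→2 (410.3 nm), 5→2 (434.2 nm).

4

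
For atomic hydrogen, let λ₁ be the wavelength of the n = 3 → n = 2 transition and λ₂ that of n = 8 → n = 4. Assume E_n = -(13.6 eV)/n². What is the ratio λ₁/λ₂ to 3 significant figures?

λ ∝ 1/ΔE ∝ 1/(1/n_f² − 1/n_i²), and the Z² and hc factors cancel in the ratio.
λ₁/λ₂ = (1/4² − 1/8²)/(1/2² − 1/3²) = 0.04688/0.1389 = 0.338.

0.338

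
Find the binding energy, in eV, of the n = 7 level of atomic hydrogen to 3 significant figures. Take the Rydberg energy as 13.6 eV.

0.278 eV

E_7 = −13.60/49 = −0.278 eV, so ionization (to E = 0) requires 0.278 eV.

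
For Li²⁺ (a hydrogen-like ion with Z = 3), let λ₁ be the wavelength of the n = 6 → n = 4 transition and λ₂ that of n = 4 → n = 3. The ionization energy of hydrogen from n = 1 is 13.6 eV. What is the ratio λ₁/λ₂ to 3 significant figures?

1.40

λ ∝ 1/ΔE ∝ 1/(1/n_f² − 1/n_i²), and the Z² and hc factors cancel in the ratio.
λ₁/λ₂ = (1/3² − 1/4²)/(1/4² − 1/6²) = 0.04861/0.03472 = 1.40.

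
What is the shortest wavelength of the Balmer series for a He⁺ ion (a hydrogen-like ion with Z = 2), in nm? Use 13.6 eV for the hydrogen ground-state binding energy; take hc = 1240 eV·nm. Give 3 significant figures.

91.2 nm

The Balmer series has lower level n_f = 2; the series limit corresponds to n_i → ∞.
ΔE_max = 13.6 × 4 / 2² = 13.60 eV.
λ_min = 1240 / 13.60 = 91.2 nm.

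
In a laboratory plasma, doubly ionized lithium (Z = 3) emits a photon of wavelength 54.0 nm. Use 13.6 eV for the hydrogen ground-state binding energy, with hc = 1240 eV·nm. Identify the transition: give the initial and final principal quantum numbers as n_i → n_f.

The photon energy is ΔE = hc/λ = 1240 / 54.0 = 22.96 eV.
With Z = 3, ΔE = 122.4 × (1/n_f² − 1/n_i²), so 1/n_f² − 1/n_i² = 0.1876.
Trying n_f = 2 gives 1/n_i² = 0.06239, i.e. n_i ≈ 4; this pair matches.

n_i = 4, n_f = 2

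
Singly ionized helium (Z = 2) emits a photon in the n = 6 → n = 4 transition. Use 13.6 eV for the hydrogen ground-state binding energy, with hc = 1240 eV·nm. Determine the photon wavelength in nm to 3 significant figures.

656 nm

For Z = 2 the level energies scale as Z², so the effective Rydberg energy is 13.6 × 4 = 54.40 eV.
ΔE = 54.40 × (1/4² − 1/6²) = 54.40 × 0.03472 = 1.889 eV.
λ = hc/ΔE = 1240 / 1.889 = 656 nm.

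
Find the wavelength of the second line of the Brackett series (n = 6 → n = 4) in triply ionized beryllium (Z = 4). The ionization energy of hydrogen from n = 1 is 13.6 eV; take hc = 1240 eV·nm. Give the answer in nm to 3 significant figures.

164 nm

The Brackett series terminates on n_f = 4; the second line has n_i = 4+2 = 6.
ΔE = 217.6 × (1/4² − 1/6²) = 7.556 eV.
λ = 1240 / 7.556 = 164 nm.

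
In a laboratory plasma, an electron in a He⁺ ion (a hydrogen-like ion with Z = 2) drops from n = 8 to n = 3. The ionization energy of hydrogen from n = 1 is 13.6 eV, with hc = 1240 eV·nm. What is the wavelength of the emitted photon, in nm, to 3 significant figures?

For Z = 2 the level energies scale as Z², so the effective Rydberg energy is 13.6 × 4 = 54.40 eV.
ΔE = 54.40 × (1/3² − 1/8²) = 54.40 × 0.09549 = 5.194 eV.
λ = hc/ΔE = 1240 / 5.194 = 239 nm.

239 nm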